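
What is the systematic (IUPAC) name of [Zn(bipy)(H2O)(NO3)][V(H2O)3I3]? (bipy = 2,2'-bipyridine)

aqua(2,2'-bipyridine)nitratozinc(II) triaquatriiodovanadate(II)

Both ions are complex: the cation is named first with the plain metal name, the anion second with the -ate form; each ion's ligands are alphabetised independently.
Zinc is always +2 in its complexes; the cation's ligand charges sum to -1, so the complex cation is 1+.
A 1:1 salt means the anion carries the equal and opposite charge, 1−.
Anion: ligand charges sum to -3; for the ion to be 1−, V = +2.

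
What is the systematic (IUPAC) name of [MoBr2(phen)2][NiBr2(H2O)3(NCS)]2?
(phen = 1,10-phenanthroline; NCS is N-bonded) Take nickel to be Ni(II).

Both ions are complex: the cation is named first with the plain metal name, the anion second with the -ate form; each ion's ligands are alphabetised independently.
Ni is given as +2; the anion's ligand charges sum to -3, so the complex anion is 1−.
With 2 anions per cation, the cation must be 2×1 = 2+.
Cation: ligand charges sum to -2; for the ion to be 2+, Mo = +4.

dibromobis(1,10-phenanthroline)molybdenum(IV) triaquadibromoisothiocyanatonickelate(II)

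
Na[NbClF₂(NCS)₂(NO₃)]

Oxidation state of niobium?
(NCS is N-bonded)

1 sodium outside the brackets (+1 each) → the complex ion is 1−.
Ligand charges: 2×F = -2; 2×NCS = -2; 1×NO3 = -1; 1×Cl = -1; sum -6.
Nb + (-6) = 1− ⇒ Nb is +5.

+5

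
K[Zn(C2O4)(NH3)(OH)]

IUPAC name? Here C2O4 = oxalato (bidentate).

The 1 potassium counter-ion carries a total charge of +1, so each complex ion is 1−.
Ligand charges: 1×hydroxo (-1 each), 1×oxalato (-2 each), 1×ammine (neutral); total -3. So Zn + (-3) = 1−, giving Zn = +2.
Ligands are named alphabetically: ammine before hydroxo before oxalato.
The complex ion is anionic, so zinc takes the -ate form zincate(II).

potassium amminehydroxooxalatozincate(II)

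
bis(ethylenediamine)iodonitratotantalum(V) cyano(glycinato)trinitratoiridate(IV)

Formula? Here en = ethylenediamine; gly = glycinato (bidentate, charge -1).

Cation [Ta…]: ligand charges -2, Ta(V) ⇒ ion charge 3+.
Anion [Ir…]: ligand charges -5, Ir(IV) ⇒ ion charge 1−.

[Ta(en)2I(NO3)][Ir(CN)(gly)(NO3)3]3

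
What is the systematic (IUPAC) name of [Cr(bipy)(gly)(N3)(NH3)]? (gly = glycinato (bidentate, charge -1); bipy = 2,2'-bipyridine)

There is no counter-ion, so the complex is neutral overall.
Ligand charges: 1×glycinato (-1 each), 1×ammine (neutral), 1×2,2'-bipyridine (neutral), 1×azido (-1 each); total -2. So Cr + (-2) = 0, giving Cr = +2.
Ligands are named alphabetically: ammine before azido before bipyridine before glycinato.

ammineazido(2,2'-bipyridine)(glycinato)chromium(II)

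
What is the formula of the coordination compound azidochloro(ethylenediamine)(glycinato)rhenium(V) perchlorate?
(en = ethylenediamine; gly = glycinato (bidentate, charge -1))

[ReCl(en)(gly)(N3)](ClO4)2

Ligands: 1 ethylenediamine (en, neutral), 1 glycinato (gly, -1), 1 chloro (Cl, -1), 1 azido (N3, -1). Ligand charge sum = -3.
With Re in oxidation state +5, the complex ion is [Re...]^2+.
Charge balance with perchlorate (-1) requires 1 complex ion per 2 perchlorate.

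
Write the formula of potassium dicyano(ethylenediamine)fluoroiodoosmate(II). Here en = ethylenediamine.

Ligands: 2 cyano (CN, -1), 1 fluoro (F, -1), 1 ethylenediamine (en, neutral), 1 iodo (I, -1). Ligand charge sum = -4.
With Os in oxidation state +2, the complex ion is [Os...]^2−.
Charge balance with potassium (+1) requires 1 complex ion per 2 potassium.

K2[Os(CN)2(en)FI]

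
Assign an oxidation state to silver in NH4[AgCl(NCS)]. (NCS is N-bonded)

+1

1 ammonium outside the brackets (+1 each) → the complex ion is 1−.
Ligand charges: 1×NCS = -1; 1×Cl = -1; sum -2.
Ag + (-2) = 1− ⇒ Ag is +1.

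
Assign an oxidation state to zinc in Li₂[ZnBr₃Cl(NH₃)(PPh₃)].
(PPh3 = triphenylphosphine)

+2

2 lithium outside the brackets (+1 each) → the complex ion is 2−.
Ligand charges: 1×Cl = -1; 3×Br = -3; 1×PPh3 neutral; 1×NH3 neutral; sum -4.
Zn + (-4) = 2− ⇒ Zn is +2.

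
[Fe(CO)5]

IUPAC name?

There is no counter-ion, so the complex is neutral overall.
Ligand charges: 5×carbonyl (neutral); total 0. So Fe + (0) = 0, giving Fe = 0.

pentacarbonyliron(0)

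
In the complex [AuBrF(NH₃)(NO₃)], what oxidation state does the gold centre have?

No counter-ion: the bracketed complex is neutral.
Ligand charges: 1×Br = -1; 1×NH3 neutral; 1×NO3 = -1; 1×F = -1; sum -3.
Au + (-3) = 0 ⇒ Au is +3.

+3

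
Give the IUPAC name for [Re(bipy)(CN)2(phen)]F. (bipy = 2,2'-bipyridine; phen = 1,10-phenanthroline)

(2,2'-bipyridine)dicyano(1,10-phenanthroline)rhenium(III) fluoride

The 1 fluoride counter-ion carries a total charge of -1, so each complex ion is 1+.
Ligand charges: 1×2,2'-bipyridine (neutral), 2×cyano (-1 each), 1×1,10-phenanthroline (neutral); total -2. So Re + (-2) = 1+, giving Re = +3.
Ligands are named alphabetically: bipyridine before cyano before phenanthroline.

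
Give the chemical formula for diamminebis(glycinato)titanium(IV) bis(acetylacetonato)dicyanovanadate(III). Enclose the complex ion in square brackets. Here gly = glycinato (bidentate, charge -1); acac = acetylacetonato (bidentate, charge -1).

Cation [Ti…]: ligand charges -2, Ti(IV) ⇒ ion charge 2+.
Anion [V…]: ligand charges -4, V(III) ⇒ ion charge 1−.
One 2+ cation requires 2 of the 1− anion.

[Ti(gly)2(NH3)2][V(acac)2(CN)2]2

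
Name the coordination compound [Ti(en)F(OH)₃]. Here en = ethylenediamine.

There is no counter-ion, so the complex is neutral overall.
Ligand charges: 3×hydroxo (-1 each), 1×ethylenediamine (neutral), 1×fluoro (-1 each); total -4. So Ti + (-4) = 0, giving Ti = +4.
Ligands are named alphabetically: ethylenediamine before fluoro before hydroxo.

(ethylenediamine)fluorotrihydroxotitanium(IV)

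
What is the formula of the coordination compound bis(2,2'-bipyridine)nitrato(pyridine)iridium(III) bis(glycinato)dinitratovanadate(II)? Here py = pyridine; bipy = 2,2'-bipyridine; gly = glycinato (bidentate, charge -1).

[Ir(bipy)2(NO3)(py)][V(gly)2(NO3)2]

Cation [Ir…]: ligand charges -1, Ir(III) ⇒ ion charge 2+.
Anion [V…]: ligand charges -4, V(II) ⇒ ion charge 2−.
One 2+ cation balances one 2− anion.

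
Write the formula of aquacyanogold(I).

Ligands: 1 aqua (H2O, neutral), 1 cyano (CN, -1). Ligand charge sum = -1.
With Au in oxidation state +1, the complex ion is [Au...].

[Au(CN)(H2O)]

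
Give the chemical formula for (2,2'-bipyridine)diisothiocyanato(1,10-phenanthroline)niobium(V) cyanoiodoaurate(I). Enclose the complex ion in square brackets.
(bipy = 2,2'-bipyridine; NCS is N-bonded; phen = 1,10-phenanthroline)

[Nb(bipy)(NCS)2(phen)][Au(CN)I]3

Cation [Nb…]: ligand charges -2, Nb(V) ⇒ ion charge 3+.
Anion [Au…]: ligand charges -2, Au(I) ⇒ ion charge 1−.
One 3+ cation requires 3 of the 1− anion.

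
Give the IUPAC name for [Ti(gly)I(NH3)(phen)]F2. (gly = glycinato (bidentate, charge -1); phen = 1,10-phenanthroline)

The 2 fluoride counter-ions carry a total charge of -2, so each complex ion is 2+.
Ligand charges: 1×ammine (neutral), 1×glycinato (-1 each), 1×1,10-phenanthroline (neutral), 1×iodo (-1 each); total -2. So Ti + (-2) = 2+, giving Ti = +4.
Ligands are named alphabetically: ammine before glycinato before iodo before phenanthroline.

ammine(glycinato)iodo(1,10-phenanthroline)titanium(IV) fluoride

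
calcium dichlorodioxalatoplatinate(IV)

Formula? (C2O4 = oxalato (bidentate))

Ligands: 2 oxalato (C2O4, -2), 2 chloro (Cl, -1). Ligand charge sum = -6.
Charge balance with calcium (+2) requires 1 complex ion per 1 calcium.

Ca[Pt(C2O4)2Cl2]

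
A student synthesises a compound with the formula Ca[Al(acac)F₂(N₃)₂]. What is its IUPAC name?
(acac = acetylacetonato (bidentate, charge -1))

The 1 calcium counter-ion carries a total charge of +2, so each complex ion is 2−.
Ligand charges: 2×azido (-1 each), 2×fluoro (-1 each), 1×acetylacetonato (-1 each); total -5. So Al + (-5) = 2−, giving Al = +3.
The complex ion is anionic, so aluminium takes the -ate form aluminate(III).

calcium (acetylacetonato)diazidodifluoroaluminate(III)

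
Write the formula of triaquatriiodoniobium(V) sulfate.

Ligands: 3 iodo (I, -1), 3 aqua (H2O, neutral). Ligand charge sum = -3.
With Nb in oxidation state +5, the complex ion is [Nb...]^2+.
Charge balance with sulfate (-2) requires 1 complex ion per 1 sulfate.

[Nb(H2O)3I3]SO4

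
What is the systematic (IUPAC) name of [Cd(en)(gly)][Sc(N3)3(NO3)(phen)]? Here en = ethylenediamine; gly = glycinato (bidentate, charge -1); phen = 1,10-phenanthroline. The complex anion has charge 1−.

The complex anion is given as 1−; its ligand charges sum to -4, so Sc = +3.
A 1:1 salt means the cation carries the equal and opposite charge, 1+.
Cation: ligand charges sum to -1; for the ion to be 1+, Cd = +2.

(ethylenediamine)(glycinato)cadmium(II) triazidonitrato(1,10-phenanthroline)scandate(III)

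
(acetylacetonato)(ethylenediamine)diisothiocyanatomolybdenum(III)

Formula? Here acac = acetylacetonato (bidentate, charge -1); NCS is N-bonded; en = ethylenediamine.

[Mo(acac)(en)(NCS)2]

Ligands: 1 acetylacetonato (acac, -1), 2 isothiocyanato (NCS, -1), 1 ethylenediamine (en, neutral). Ligand charge sum = -3.
With Mo in oxidation state +3, the complex ion is [Mo...].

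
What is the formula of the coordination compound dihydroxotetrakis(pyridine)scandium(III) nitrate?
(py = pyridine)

Ligands: 4 pyridine (py, neutral), 2 hydroxo (OH, -1). Ligand charge sum = -2.
With Sc in oxidation state +3, the complex ion is [Sc...]^1+.
Charge balance with nitrate (-1) requires 1 complex ion per 1 nitrate.

[Sc(OH)2(py)4]NO3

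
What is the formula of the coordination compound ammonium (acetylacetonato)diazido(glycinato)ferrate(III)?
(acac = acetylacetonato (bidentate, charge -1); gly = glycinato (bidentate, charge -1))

Ligands: 1 acetylacetonato (acac, -1), 1 glycinato (gly, -1), 2 azido (N3, -1). Ligand charge sum = -4.
Charge balance with ammonium (+1) requires 1 complex ion per 1 ammonium.

NH4[Fe(acac)(gly)(N3)2]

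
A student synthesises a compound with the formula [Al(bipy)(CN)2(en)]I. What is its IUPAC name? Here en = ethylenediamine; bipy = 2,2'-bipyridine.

The 1 iodide counter-ion carries a total charge of -1, so each complex ion is 1+.
Ligand charges: 1×ethylenediamine (neutral), 1×2,2'-bipyridine (neutral), 2×cyano (-1 each); total -2. So Al + (-2) = 1+, giving Al = +3.
Ligands are named alphabetically: bipyridine before cyano before ethylenediamine.

(2,2'-bipyridine)dicyano(ethylenediamine)aluminium(III) iodide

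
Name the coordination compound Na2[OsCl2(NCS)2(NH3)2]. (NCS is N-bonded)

The 2 sodium counter-ions carry a total charge of +2, so each complex ion is 2−.
Ligand charges: 2×chloro (-1 each), 2×ammine (neutral), 2×isothiocyanato (-1 each); total -4. So Os + (-4) = 2−, giving Os = +2.
The complex ion is anionic, so osmium takes the -ate form osmate(II).

sodium diamminedichlorodiisothiocyanatoosmate(II)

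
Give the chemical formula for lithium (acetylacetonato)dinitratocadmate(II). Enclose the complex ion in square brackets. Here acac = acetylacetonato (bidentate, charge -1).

Ligands: 1 acetylacetonato (acac, -1), 2 nitrato (NO3, -1). Ligand charge sum = -3.
With Cd in oxidation state +2, the complex ion is [Cd...]^1−.
Charge balance with lithium (+1) requires 1 complex ion per 1 lithium.

Li[Cd(acac)(NO3)2]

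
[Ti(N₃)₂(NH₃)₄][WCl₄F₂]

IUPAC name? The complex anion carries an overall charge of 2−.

Both ions are complex: the cation is named first with the plain metal name, the anion second with the -ate form; each ion's ligands are alphabetised independently.
The complex anion is given as 2−; its ligand charges sum to -6, so W = +4.
A 1:1 salt means the cation carries the equal and opposite charge, 2+.
Cation: ligand charges sum to -2; for the ion to be 2+, Ti = +4.

tetraamminediazidotitanium(IV) tetrachlorodifluorotungstate(IV)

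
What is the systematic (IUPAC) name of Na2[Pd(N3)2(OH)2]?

sodium diazidodihydroxopalladate(II)

The 2 sodium counter-ions carry a total charge of +2, so each complex ion is 2−.
Ligand charges: 2×azido (-1 each), 2×hydroxo (-1 each); total -4. So Pd + (-4) = 2−, giving Pd = +2.
The complex ion is anionic, so palladium takes the -ate form palladate(II).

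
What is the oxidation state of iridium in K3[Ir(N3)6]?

+3

3 potassium outside the brackets (+1 each) → the complex ion is 3−.
Ligand charges: 6×N3 = -6; sum -6.
Ir + (-6) = 3− ⇒ Ir is +3.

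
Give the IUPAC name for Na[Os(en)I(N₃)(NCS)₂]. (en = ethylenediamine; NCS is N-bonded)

sodium azido(ethylenediamine)iododiisothiocyanatoosmate(III)

The 1 sodium counter-ion carries a total charge of +1, so each complex ion is 1−.
Ligand charges: 1×ethylenediamine (neutral), 1×iodo (-1 each), 2×isothiocyanato (-1 each), 1×azido (-1 each); total -4. So Os + (-4) = 1−, giving Os = +3.
Ligands are named alphabetically: azido before ethylenediamine before iodo before isothiocyanato.
The complex ion is anionic, so osmium takes the -ate form osmate(III).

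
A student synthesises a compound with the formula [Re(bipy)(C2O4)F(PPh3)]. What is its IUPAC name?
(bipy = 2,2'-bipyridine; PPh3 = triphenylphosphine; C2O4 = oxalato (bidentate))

There is no counter-ion, so the complex is neutral overall.
Ligand charges: 1×2,2'-bipyridine (neutral), 1×triphenylphosphine (neutral), 1×fluoro (-1 each), 1×oxalato (-2 each); total -3. So Re + (-3) = 0, giving Re = +3.
Ligands are named alphabetically: bipyridine before fluoro before oxalato before triphenylphosphine.

(2,2'-bipyridine)fluorooxalato(triphenylphosphine)rhenium(III)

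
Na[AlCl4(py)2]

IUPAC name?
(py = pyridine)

sodium tetrachlorobis(pyridine)aluminate(III)

The 1 sodium counter-ion carries a total charge of +1, so each complex ion is 1−.
Ligand charges: 2×pyridine (neutral), 4×chloro (-1 each); total -4. So Al + (-4) = 1−, giving Al = +3.
Ligands are named alphabetically: chloro before pyridine.
The complex ion is anionic, so aluminium takes the -ate form aluminate(III).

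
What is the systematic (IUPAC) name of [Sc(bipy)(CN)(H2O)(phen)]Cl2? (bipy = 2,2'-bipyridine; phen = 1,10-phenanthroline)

aqua(2,2'-bipyridine)cyano(1,10-phenanthroline)scandium(III) chloride

The 2 chloride counter-ions carry a total charge of -2, so each complex ion is 2+.
Ligand charges: 1×cyano (-1 each), 1×2,2'-bipyridine (neutral), 1×1,10-phenanthroline (neutral), 1×aqua (neutral); total -1. So Sc + (-1) = 2+, giving Sc = +3.
Ligands are named alphabetically: aqua before bipyridine before cyano before phenanthroline.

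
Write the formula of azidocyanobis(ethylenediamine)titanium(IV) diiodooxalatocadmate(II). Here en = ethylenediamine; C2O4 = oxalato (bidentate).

[Ti(CN)(en)2(N3)][Cd(C2O4)I2]

Cation [Ti…]: ligand charges -2, Ti(IV) ⇒ ion charge 2+.
Anion [Cd…]: ligand charges -4, Cd(II) ⇒ ion charge 2−.
One 2+ cation balances one 2− anion.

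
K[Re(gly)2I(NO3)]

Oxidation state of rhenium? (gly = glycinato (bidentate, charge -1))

1 potassium outside the brackets (+1 each) → the complex ion is 1−.
Ligand charges: 1×I = -1; 1×NO3 = -1; 2×gly = -2; sum -4.
Re + (-4) = 1− ⇒ Re is +3.

+3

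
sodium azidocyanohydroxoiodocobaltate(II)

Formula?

Na2[Co(CN)I(N3)(OH)]

Ligands: 1 iodo (I, -1), 1 azido (N3, -1), 1 hydroxo (OH, -1), 1 cyano (CN, -1). Ligand charge sum = -4.
With Co in oxidation state +2, the complex ion is [Co...]^2−.
Charge balance with sodium (+1) requires 1 complex ion per 2 sodium.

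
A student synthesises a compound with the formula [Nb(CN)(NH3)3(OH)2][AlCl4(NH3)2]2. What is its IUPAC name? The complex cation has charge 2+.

Both ions are complex: the cation is named first with the plain metal name, the anion second with the -ate form; each ion's ligands are alphabetised independently.
The complex cation is given as 2+; its ligand charges sum to -3, so Nb = +5.
With 2 anions per cation, each anion must be 2/2 = 1−.
Anion: ligand charges sum to -4; for the ion to be 1−, Al = +3.

triamminecyanodihydroxoniobium(V) diamminetetrachloroaluminate(III)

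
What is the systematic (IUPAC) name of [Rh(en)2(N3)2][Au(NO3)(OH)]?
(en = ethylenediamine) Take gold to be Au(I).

diazidobis(ethylenediamine)rhodium(III) hydroxonitratoaurate(I)

Both ions are complex: the cation is named first with the plain metal name, the anion second with the -ate form; each ion's ligands are alphabetised independently.
Au is given as +1; the anion's ligand charges sum to -2, so the complex anion is 1−.
A 1:1 salt means the cation carries the equal and opposite charge, 1+.
Cation: ligand charges sum to -2; for the ion to be 1+, Rh = +3.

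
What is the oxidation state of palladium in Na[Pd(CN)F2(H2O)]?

1 sodium outside the brackets (+1 each) → the complex ion is 1−.
Ligand charges: 2×F = -2; 1×CN = -1; 1×H2O neutral; sum -3.
Pd + (-3) = 1− ⇒ Pd is +2.

+2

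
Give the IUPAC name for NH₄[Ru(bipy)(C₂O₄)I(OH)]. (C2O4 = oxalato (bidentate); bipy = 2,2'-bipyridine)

ammonium (2,2'-bipyridine)hydroxoiodooxalatoruthenate(III)

The 1 ammonium counter-ion carries a total charge of +1, so each complex ion is 1−.
Ligand charges: 1×iodo (-1 each), 1×oxalato (-2 each), 1×2,2'-bipyridine (neutral), 1×hydroxo (-1 each); total -4. So Ru + (-4) = 1−, giving Ru = +3.
Ligands are named alphabetically: bipyridine before hydroxo before iodo before oxalato.
The complex ion is anionic, so ruthenium takes the -ate form ruthenate(III).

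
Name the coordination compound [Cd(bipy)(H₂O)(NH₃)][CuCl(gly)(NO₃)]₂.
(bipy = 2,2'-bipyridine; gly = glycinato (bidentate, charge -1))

Both ions are complex: the cation is named first with the plain metal name, the anion second with the -ate form; each ion's ligands are alphabetised independently.
Cadmium is always +2 in its complexes; the cation's ligand charges sum to 0, so the complex cation is 2+.
With 2 anions per cation, each anion must be 2/2 = 1−.
Anion: ligand charges sum to -3; for the ion to be 1−, Cu = +2.

ammineaqua(2,2'-bipyridine)cadmium(II) chloro(glycinato)nitratocuprate(II)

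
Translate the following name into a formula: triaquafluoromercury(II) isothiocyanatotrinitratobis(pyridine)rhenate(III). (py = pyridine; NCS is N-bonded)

Cation [Hg…]: ligand charges -1, Hg(II) ⇒ ion charge 1+.
Anion [Re…]: ligand charges -4, Re(III) ⇒ ion charge 1−.
One 1+ cation balances one 1− anion.

[HgF(H2O)3][Re(NCS)(NO3)3(py)2]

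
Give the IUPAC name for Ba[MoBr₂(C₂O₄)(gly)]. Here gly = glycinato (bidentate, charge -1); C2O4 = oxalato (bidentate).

barium dibromo(glycinato)oxalatomolybdate(III)

The 1 barium counter-ion carries a total charge of +2, so each complex ion is 2−.
Ligand charges: 1×glycinato (-1 each), 1×oxalato (-2 each), 2×bromo (-1 each); total -5. So Mo + (-5) = 2−, giving Mo = +3.
The complex ion is anionic, so molybdenum takes the -ate form molybdate(III).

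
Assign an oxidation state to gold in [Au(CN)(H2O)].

+1

No counter-ion: the bracketed complex is neutral.
Ligand charges: 1×CN = -1; 1×H2O neutral; sum -1.
Au + (-1) = 0 ⇒ Au is +1.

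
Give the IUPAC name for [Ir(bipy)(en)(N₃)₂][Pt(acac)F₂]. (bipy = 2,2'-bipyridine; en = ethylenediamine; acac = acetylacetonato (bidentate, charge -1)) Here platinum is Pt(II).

diazido(2,2'-bipyridine)(ethylenediamine)iridium(III) (acetylacetonato)difluoroplatinate(II)

Pt is given as +2; the anion's ligand charges sum to -3, so the complex anion is 1−.
A 1:1 salt means the cation carries the equal and opposite charge, 1+.
Cation: ligand charges sum to -2; for the ion to be 1+, Ir = +3.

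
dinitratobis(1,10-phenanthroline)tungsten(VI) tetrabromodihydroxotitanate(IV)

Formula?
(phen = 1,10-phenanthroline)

[W(NO3)2(phen)2][TiBr4(OH)2]2

Cation [W…]: ligand charges -2, W(VI) ⇒ ion charge 4+.
Anion [Ti…]: ligand charges -6, Ti(IV) ⇒ ion charge 2−.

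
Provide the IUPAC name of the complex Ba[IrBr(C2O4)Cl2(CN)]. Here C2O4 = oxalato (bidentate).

barium bromodichlorocyanooxalatoiridate(IV)

The 1 barium counter-ion carries a total charge of +2, so each complex ion is 2−.
Ligand charges: 1×bromo (-1 each), 2×chloro (-1 each), 1×cyano (-1 each), 1×oxalato (-2 each); total -6. So Ir + (-6) = 2−, giving Ir = +4.
The complex ion is anionic, so iridium takes the -ate form iridate(IV).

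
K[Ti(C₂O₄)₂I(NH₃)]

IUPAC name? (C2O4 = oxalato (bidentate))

The 1 potassium counter-ion carries a total charge of +1, so each complex ion is 1−.
Ligand charges: 2×oxalato (-2 each), 1×iodo (-1 each), 1×ammine (neutral); total -5. So Ti + (-5) = 1−, giving Ti = +4.
Ligands are named alphabetically: ammine before iodo before oxalato.
The complex ion is anionic, so titanium takes the -ate form titanate(IV).

potassium ammineiododioxalatotitanate(IV)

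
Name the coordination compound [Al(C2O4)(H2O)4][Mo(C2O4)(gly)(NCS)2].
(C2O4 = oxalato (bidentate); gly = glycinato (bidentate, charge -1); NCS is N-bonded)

tetraaquaoxalatoaluminium(III) (glycinato)diisothiocyanatooxalatomolybdate(IV)

Both ions are complex: the cation is named first with the plain metal name, the anion second with the -ate form; each ion's ligands are alphabetised independently.
Aluminium is always +3 in its complexes; the cation's ligand charges sum to -2, so the complex cation is 1+.
A 1:1 salt means the anion carries the equal and opposite charge, 1−.
Anion: ligand charges sum to -5; for the ion to be 1−, Mo = +4.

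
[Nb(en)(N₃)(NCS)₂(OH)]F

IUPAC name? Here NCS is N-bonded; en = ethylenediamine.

azido(ethylenediamine)hydroxodiisothiocyanatoniobium(V) fluoride

The 1 fluoride counter-ion carries a total charge of -1, so each complex ion is 1+.
Ligand charges: 2×isothiocyanato (-1 each), 1×hydroxo (-1 each), 1×azido (-1 each), 1×ethylenediamine (neutral); total -4. So Nb + (-4) = 1+, giving Nb = +5.
Ligands are named alphabetically: azido before ethylenediamine before hydroxo before isothiocyanato.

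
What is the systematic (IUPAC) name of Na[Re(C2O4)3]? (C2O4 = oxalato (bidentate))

The 1 sodium counter-ion carries a total charge of +1, so each complex ion is 1−.
Ligand charges: 3×oxalato (-2 each); total -6. So Re + (-6) = 1−, giving Re = +5.
The complex ion is anionic, so rhenium takes the -ate form rhenate(V).

sodium trioxalatorhenate(V)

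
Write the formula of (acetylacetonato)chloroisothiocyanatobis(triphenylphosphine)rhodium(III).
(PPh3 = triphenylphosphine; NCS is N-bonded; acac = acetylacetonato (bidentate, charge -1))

Ligands: 2 triphenylphosphine (PPh3, neutral), 1 isothiocyanato (NCS, -1), 1 acetylacetonato (acac, -1), 1 chloro (Cl, -1). Ligand charge sum = -3.
With Rh in oxidation state +3, the complex ion is [Rh...].

[Rh(acac)Cl(NCS)(PPh3)2]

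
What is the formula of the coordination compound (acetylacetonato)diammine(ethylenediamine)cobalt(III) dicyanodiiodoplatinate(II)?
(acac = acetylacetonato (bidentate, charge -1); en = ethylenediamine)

[Co(acac)(en)(NH3)2][Pt(CN)2I2]

Cation [Co…]: ligand charges -1, Co(III) ⇒ ion charge 2+.
Anion [Pt…]: ligand charges -4, Pt(II) ⇒ ion charge 2−.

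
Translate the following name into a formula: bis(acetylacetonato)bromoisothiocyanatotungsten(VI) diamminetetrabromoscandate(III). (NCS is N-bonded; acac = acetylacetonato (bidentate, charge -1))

Cation [W…]: ligand charges -4, W(VI) ⇒ ion charge 2+.
Anion [Sc…]: ligand charges -4, Sc(III) ⇒ ion charge 1−.

[W(acac)2Br(NCS)][ScBr4(NH3)2]2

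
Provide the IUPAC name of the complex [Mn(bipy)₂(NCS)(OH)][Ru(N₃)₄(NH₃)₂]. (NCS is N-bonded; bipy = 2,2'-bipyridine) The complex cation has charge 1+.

bis(2,2'-bipyridine)hydroxoisothiocyanatomanganese(III) diamminetetraazidoruthenate(III)

Both ions are complex: the cation is named first with the plain metal name, the anion second with the -ate form; each ion's ligands are alphabetised independently.
The complex cation is given as 1+; its ligand charges sum to -2, so Mn = +3.
A 1:1 salt means the anion carries the equal and opposite charge, 1−.
Anion: ligand charges sum to -4; for the ion to be 1−, Ru = +3.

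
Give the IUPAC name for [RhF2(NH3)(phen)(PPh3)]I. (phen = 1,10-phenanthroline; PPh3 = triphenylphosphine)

amminedifluoro(1,10-phenanthroline)(triphenylphosphine)rhodium(III) iodide

The 1 iodide counter-ion carries a total charge of -1, so each complex ion is 1+.
Ligand charges: 1×1,10-phenanthroline (neutral), 2×fluoro (-1 each), 1×ammine (neutral), 1×triphenylphosphine (neutral); total -2. So Rh + (-2) = 1+, giving Rh = +3.
Ligands are named alphabetically: ammine before fluoro before phenanthroline before triphenylphosphine.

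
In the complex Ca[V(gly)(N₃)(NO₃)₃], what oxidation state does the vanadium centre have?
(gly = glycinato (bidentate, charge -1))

1 calcium outside the brackets (+2 each) → the complex ion is 2−.
Ligand charges: 3×NO3 = -3; 1×N3 = -1; 1×gly = -1; sum -5.
V + (-5) = 2− ⇒ V is +3.

+3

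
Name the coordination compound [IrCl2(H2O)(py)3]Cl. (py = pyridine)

aquadichlorotris(pyridine)iridium(III) chloride

The 1 chloride counter-ion carries a total charge of -1, so each complex ion is 1+.
Ligand charges: 1×aqua (neutral), 2×chloro (-1 each), 3×pyridine (neutral); total -2. So Ir + (-2) = 1+, giving Ir = +3.
Ligands are named alphabetically: aqua before chloro before pyridine.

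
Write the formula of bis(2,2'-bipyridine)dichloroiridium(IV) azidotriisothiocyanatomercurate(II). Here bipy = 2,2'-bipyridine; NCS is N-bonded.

Cation [Ir…]: ligand charges -2, Ir(IV) ⇒ ion charge 2+.
Anion [Hg…]: ligand charges -4, Hg(II) ⇒ ion charge 2−.
One 2+ cation balances one 2− anion.

[Ir(bipy)2Cl2][Hg(N3)(NCS)3]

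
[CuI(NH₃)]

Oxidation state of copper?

No counter-ion: the bracketed complex is neutral.
Ligand charges: 1×I = -1; 1×NH3 neutral; sum -1.
Cu + (-1) = 0 ⇒ Cu is +1.

+1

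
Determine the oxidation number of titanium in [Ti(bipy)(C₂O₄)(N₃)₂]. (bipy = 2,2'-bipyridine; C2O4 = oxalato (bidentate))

+4

No counter-ion: the bracketed complex is neutral.
Ligand charges: 2×N3 = -2; 1×bipy neutral; 1×C2O4 = -2; sum -4.
Ti + (-4) = 0 ⇒ Ti is +4.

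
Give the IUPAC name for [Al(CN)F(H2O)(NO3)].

There is no counter-ion, so the complex is neutral overall.
Ligand charges: 1×fluoro (-1 each), 1×nitrato (-1 each), 1×cyano (-1 each), 1×aqua (neutral); total -3. So Al + (-3) = 0, giving Al = +3.
Ligands are named alphabetically: aqua before cyano before fluoro before nitrato.

aquacyanofluoronitratoaluminium(III)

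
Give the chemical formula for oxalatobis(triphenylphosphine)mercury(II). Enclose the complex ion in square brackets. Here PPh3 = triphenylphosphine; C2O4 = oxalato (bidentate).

[Hg(C2O4)(PPh3)2]

Ligands: 2 triphenylphosphine (PPh3, neutral), 1 oxalato (C2O4, -2). Ligand charge sum = -2.
With Hg in oxidation state +2, the complex ion is [Hg...].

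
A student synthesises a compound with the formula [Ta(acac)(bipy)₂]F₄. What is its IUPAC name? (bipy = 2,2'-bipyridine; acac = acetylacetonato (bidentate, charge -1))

(acetylacetonato)bis(2,2'-bipyridine)tantalum(V) fluoride

The 4 fluoride counter-ions carry a total charge of -4, so each complex ion is 4+.
Ligand charges: 2×2,2'-bipyridine (neutral), 1×acetylacetonato (-1 each); total -1. So Ta + (-1) = 4+, giving Ta = +5.
Ligands are named alphabetically: acetylacetonato before bipyridine.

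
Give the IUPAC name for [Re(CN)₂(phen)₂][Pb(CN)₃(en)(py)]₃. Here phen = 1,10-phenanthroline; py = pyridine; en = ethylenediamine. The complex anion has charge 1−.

dicyanobis(1,10-phenanthroline)rhenium(V) tricyano(ethylenediamine)(pyridine)plumbate(II)

Both ions are complex: the cation is named first with the plain metal name, the anion second with the -ate form; each ion's ligands are alphabetised independently.
The complex anion is given as 1−; its ligand charges sum to -3, so Pb = +2.
With 3 anions per cation, the cation must be 3×1 = 3+.
Cation: ligand charges sum to -2; for the ion to be 3+, Re = +5.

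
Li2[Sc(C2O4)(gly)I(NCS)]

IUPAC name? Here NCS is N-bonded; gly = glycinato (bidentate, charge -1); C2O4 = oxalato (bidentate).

The 2 lithium counter-ions carry a total charge of +2, so each complex ion is 2−.
Ligand charges: 1×isothiocyanato (-1 each), 1×glycinato (-1 each), 1×oxalato (-2 each), 1×iodo (-1 each); total -5. So Sc + (-5) = 2−, giving Sc = +3.
The complex ion is anionic, so scandium takes the -ate form scandate(III).

lithium (glycinato)iodoisothiocyanatooxalatoscandate(III)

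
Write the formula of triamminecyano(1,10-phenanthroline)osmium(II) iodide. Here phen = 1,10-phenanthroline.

[Os(CN)(NH3)3(phen)]I

Ligands: 1 cyano (CN, -1), 1 1,10-phenanthroline (phen, neutral), 3 ammine (NH3, neutral). Ligand charge sum = -1.
With Os in oxidation state +2, the complex ion is [Os...]^1+.
Charge balance with iodide (-1) requires 1 complex ion per 1 iodide.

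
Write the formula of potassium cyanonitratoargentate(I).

K[Ag(CN)(NO3)]

Ligands: 1 cyano (CN, -1), 1 nitrato (NO3, -1). Ligand charge sum = -2.
With Ag in oxidation state +1, the complex ion is [Ag...]^1−.
Charge balance with potassium (+1) requires 1 complex ion per 1 potassium.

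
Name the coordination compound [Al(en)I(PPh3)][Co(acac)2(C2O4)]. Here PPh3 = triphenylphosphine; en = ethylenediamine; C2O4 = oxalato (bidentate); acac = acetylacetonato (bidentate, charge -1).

(ethylenediamine)iodo(triphenylphosphine)aluminium(III) bis(acetylacetonato)oxalatocobaltate(II)

Both ions are complex: the cation is named first with the plain metal name, the anion second with the -ate form; each ion's ligands are alphabetised independently.
Aluminium is always +3 in its complexes; the cation's ligand charges sum to -1, so the complex cation is 2+.
A 1:1 salt means the anion carries the equal and opposite charge, 2−.
Anion: ligand charges sum to -4; for the ion to be 2−, Co = +2.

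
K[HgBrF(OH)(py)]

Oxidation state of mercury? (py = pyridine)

1 potassium outside the brackets (+1 each) → the complex ion is 1−.
Ligand charges: 1×Br = -1; 1×py neutral; 1×OH = -1; 1×F = -1; sum -3.
Hg + (-3) = 1− ⇒ Hg is +2.

+2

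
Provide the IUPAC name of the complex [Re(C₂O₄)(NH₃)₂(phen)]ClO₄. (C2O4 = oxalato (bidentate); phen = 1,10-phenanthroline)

diammineoxalato(1,10-phenanthroline)rhenium(III) perchlorate

The 1 perchlorate counter-ion carries a total charge of -1, so each complex ion is 1+.
Ligand charges: 1×oxalato (-2 each), 1×1,10-phenanthroline (neutral), 2×ammine (neutral); total -2. So Re + (-2) = 1+, giving Re = +3.
Ligands are named alphabetically: ammine before oxalato before phenanthroline.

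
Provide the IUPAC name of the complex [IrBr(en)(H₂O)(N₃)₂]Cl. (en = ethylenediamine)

aquadiazidobromo(ethylenediamine)iridium(IV) chloride

The 1 chloride counter-ion carries a total charge of -1, so each complex ion is 1+.
Ligand charges: 1×ethylenediamine (neutral), 1×bromo (-1 each), 1×aqua (neutral), 2×azido (-1 each); total -3. So Ir + (-3) = 1+, giving Ir = +4.
Ligands are named alphabetically: aqua before azido before bromo before ethylenediamine.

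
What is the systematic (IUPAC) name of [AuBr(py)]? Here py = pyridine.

bromo(pyridine)gold(I)

There is no counter-ion, so the complex is neutral overall.
Ligand charges: 1×bromo (-1 each), 1×pyridine (neutral); total -1. So Au + (-1) = 0, giving Au = +1.
Ligands are named alphabetically: bromo before pyridine.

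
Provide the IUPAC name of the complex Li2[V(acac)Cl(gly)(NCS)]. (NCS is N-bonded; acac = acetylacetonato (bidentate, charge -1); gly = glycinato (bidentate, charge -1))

The 2 lithium counter-ions carry a total charge of +2, so each complex ion is 2−.
Ligand charges: 1×isothiocyanato (-1 each), 1×acetylacetonato (-1 each), 1×chloro (-1 each), 1×glycinato (-1 each); total -4. So V + (-4) = 2−, giving V = +2.
Ligands are named alphabetically: acetylacetonato before chloro before glycinato before isothiocyanato.
The complex ion is anionic, so vanadium takes the -ate form vanadate(II).

lithium (acetylacetonato)chloro(glycinato)isothiocyanatovanadate(II)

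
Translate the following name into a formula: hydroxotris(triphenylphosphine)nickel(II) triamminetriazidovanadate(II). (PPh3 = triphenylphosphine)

Cation [Ni…]: ligand charges -1, Ni(II) ⇒ ion charge 1+.
Anion [V…]: ligand charges -3, V(II) ⇒ ion charge 1−.

[Ni(OH)(PPh3)3][V(N3)3(NH3)3]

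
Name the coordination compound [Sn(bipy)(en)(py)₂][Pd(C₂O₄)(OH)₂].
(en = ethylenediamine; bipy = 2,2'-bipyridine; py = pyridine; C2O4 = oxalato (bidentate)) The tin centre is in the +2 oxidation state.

(2,2'-bipyridine)(ethylenediamine)bis(pyridine)tin(II) dihydroxooxalatopalladate(II)

Sn is given as +2; the cation's ligand charges sum to 0, so the complex cation is 2+.
A 1:1 salt means the anion carries the equal and opposite charge, 2−.
Anion: ligand charges sum to -4; for the ion to be 2−, Pd = +2.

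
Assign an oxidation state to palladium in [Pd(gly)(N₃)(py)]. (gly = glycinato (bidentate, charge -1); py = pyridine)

+2

No counter-ion: the bracketed complex is neutral.
Ligand charges: 1×N3 = -1; 1×gly = -1; 1×py neutral; sum -2.
Pd + (-2) = 0 ⇒ Pd is +2.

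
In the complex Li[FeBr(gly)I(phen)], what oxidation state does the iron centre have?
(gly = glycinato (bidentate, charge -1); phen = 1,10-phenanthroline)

1 lithium outside the brackets (+1 each) → the complex ion is 1−.
Ligand charges: 1×Br = -1; 1×gly = -1; 1×I = -1; 1×phen neutral; sum -3.
Fe + (-3) = 1− ⇒ Fe is +2.

+2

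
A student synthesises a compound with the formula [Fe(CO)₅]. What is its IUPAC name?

There is no counter-ion, so the complex is neutral overall.
Ligand charges: 5×carbonyl (neutral); total 0. So Fe + (0) = 0, giving Fe = 0.

pentacarbonyliron(0)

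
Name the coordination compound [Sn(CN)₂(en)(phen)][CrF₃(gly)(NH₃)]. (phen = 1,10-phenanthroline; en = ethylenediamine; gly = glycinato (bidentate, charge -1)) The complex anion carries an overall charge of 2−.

dicyano(ethylenediamine)(1,10-phenanthroline)tin(IV) amminetrifluoro(glycinato)chromate(II)

The complex anion is given as 2−; its ligand charges sum to -4, so Cr = +2.
A 1:1 salt means the cation carries the equal and opposite charge, 2+.
Cation: ligand charges sum to -2; for the ion to be 2+, Sn = +4.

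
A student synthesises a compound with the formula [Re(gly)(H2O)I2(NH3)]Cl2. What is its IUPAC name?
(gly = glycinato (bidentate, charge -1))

The 2 chloride counter-ions carry a total charge of -2, so each complex ion is 2+.
Ligand charges: 1×glycinato (-1 each), 1×aqua (neutral), 2×iodo (-1 each), 1×ammine (neutral); total -3. So Re + (-3) = 2+, giving Re = +5.
Ligands are named alphabetically: ammine before aqua before glycinato before iodo.

ammineaqua(glycinato)diiodorhenium(V) chloride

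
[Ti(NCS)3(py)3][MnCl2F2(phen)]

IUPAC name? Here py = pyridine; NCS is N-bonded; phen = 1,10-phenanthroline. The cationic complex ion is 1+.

The complex cation is given as 1+; its ligand charges sum to -3, so Ti = +4.
A 1:1 salt means the anion carries the equal and opposite charge, 1−.
Anion: ligand charges sum to -4; for the ion to be 1−, Mn = +3.

triisothiocyanatotris(pyridine)titanium(IV) dichlorodifluoro(1,10-phenanthroline)manganate(III)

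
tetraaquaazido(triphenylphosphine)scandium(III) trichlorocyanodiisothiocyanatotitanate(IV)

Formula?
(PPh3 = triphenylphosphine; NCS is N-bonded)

Cation [Sc…]: ligand charges -1, Sc(III) ⇒ ion charge 2+.
Anion [Ti…]: ligand charges -6, Ti(IV) ⇒ ion charge 2−.

[Sc(H2O)4(N3)(PPh3)][TiCl3(CN)(NCS)2]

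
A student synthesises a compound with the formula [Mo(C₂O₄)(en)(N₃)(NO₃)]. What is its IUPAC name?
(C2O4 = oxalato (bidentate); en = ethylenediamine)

azido(ethylenediamine)nitratooxalatomolybdenum(IV)

There is no counter-ion, so the complex is neutral overall.
Ligand charges: 1×nitrato (-1 each), 1×azido (-1 each), 1×oxalato (-2 each), 1×ethylenediamine (neutral); total -4. So Mo + (-4) = 0, giving Mo = +4.
Ligands are named alphabetically: azido before ethylenediamine before nitrato before oxalato.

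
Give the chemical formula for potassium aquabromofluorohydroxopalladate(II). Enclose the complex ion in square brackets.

K[PdBrF(H2O)(OH)]

Ligands: 1 hydroxo (OH, -1), 1 bromo (Br, -1), 1 aqua (H2O, neutral), 1 fluoro (F, -1). Ligand charge sum = -3.
With Pd in oxidation state +2, the complex ion is [Pd...]^1−.
Charge balance with potassium (+1) requires 1 complex ion per 1 potassium.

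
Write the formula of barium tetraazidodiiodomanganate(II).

Ba2[MnI2(N3)4]

Ligands: 2 iodo (I, -1), 4 azido (N3, -1). Ligand charge sum = -6.
With Mn in oxidation state +2, the complex ion is [Mn...]^4−.
Charge balance with barium (+2) requires 1 complex ion per 2 barium.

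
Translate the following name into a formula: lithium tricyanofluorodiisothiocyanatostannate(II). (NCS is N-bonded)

Ligands: 3 cyano (CN, -1), 2 isothiocyanato (NCS, -1), 1 fluoro (F, -1). Ligand charge sum = -6.
With Sn in oxidation state +2, the complex ion is [Sn...]^4−.
Charge balance with lithium (+1) requires 1 complex ion per 4 lithium.

Li4[Sn(CN)3F(NCS)2]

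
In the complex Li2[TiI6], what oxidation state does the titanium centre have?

2 lithium outside the brackets (+1 each) → the complex ion is 2−.
Ligand charges: 6×I = -6; sum -6.
Ti + (-6) = 2− ⇒ Ti is +4.

+4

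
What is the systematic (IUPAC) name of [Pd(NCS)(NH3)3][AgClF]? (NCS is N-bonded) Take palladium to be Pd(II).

triammineisothiocyanatopalladium(II) chlorofluoroargentate(I)

Pd is given as +2; the cation's ligand charges sum to -1, so the complex cation is 1+.
A 1:1 salt means the anion carries the equal and opposite charge, 1−.
Anion: ligand charges sum to -2; for the ion to be 1−, Ag = +1.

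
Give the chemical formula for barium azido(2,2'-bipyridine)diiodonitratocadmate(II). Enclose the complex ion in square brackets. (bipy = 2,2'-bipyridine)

Ba[Cd(bipy)I2(N3)(NO3)]

Ligands: 2 iodo (I, -1), 1 2,2'-bipyridine (bipy, neutral), 1 azido (N3, -1), 1 nitrato (NO3, -1). Ligand charge sum = -4.
Charge balance with barium (+2) requires 1 complex ion per 1 barium.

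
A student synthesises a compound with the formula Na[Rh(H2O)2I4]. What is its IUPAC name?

sodium diaquatetraiodorhodate(III)

The 1 sodium counter-ion carries a total charge of +1, so each complex ion is 1−.
Ligand charges: 2×aqua (neutral), 4×iodo (-1 each); total -4. So Rh + (-4) = 1−, giving Rh = +3.
The complex ion is anionic, so rhodium takes the -ate form rhodate(III).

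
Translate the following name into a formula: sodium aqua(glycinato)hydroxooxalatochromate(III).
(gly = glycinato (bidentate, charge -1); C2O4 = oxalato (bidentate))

Na[Cr(C2O4)(gly)(H2O)(OH)]

Ligands: 1 glycinato (gly, -1), 1 aqua (H2O, neutral), 1 hydroxo (OH, -1), 1 oxalato (C2O4, -2). Ligand charge sum = -4.
With Cr in oxidation state +3, the complex ion is [Cr...]^1−.
Charge balance with sodium (+1) requires 1 complex ion per 1 sodium.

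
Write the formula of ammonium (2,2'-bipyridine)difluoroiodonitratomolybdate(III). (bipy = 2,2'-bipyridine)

Ligands: 1 2,2'-bipyridine (bipy, neutral), 1 nitrato (NO3, -1), 1 iodo (I, -1), 2 fluoro (F, -1). Ligand charge sum = -4.
With Mo in oxidation state +3, the complex ion is [Mo...]^1−.
Charge balance with ammonium (+1) requires 1 complex ion per 1 ammonium.

NH4[Mo(bipy)F2I(NO3)]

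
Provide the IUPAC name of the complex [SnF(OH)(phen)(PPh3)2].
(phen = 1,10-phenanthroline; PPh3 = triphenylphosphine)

fluorohydroxo(1,10-phenanthroline)bis(triphenylphosphine)tin(II)

There is no counter-ion, so the complex is neutral overall.
Ligand charges: 1×1,10-phenanthroline (neutral), 2×triphenylphosphine (neutral), 1×hydroxo (-1 each), 1×fluoro (-1 each); total -2. So Sn + (-2) = 0, giving Sn = +2.
Ligands are named alphabetically: fluoro before hydroxo before phenanthroline before triphenylphosphine.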